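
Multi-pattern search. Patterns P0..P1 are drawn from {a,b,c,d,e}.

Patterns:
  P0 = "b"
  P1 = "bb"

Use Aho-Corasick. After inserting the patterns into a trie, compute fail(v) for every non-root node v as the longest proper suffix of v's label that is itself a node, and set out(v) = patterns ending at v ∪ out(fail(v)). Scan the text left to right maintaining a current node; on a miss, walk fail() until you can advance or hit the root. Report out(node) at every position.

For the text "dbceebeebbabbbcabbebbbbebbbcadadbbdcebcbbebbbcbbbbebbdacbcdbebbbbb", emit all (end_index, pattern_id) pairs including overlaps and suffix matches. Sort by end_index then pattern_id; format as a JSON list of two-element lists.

Construct AC machine:
Trie nodes:
  n0 'ε': b→1
  n1 'b': b→2  [P0 ends]
  n2 'bb': ·  [P1 ends]

Failure links (BFS by depth):
  n1('b'): parent n0 fail=0; on 'b' 0 → fail=0;  out {0}∪∅={0}
  n2('bb'): parent n1 fail=0; on 'b' 0 → fail=1;  out {1}∪{0}={0,1}

Text stream:
i=0 'd': node 0→0
i=1 'b': node 0→1  emit P0@[1:1]
i=2 'c': node 1→0 (via fail)
i=3 'e': node 0→0
i=4 'e': node 0→0
i=5 'b': node 0→1  emit P0@[5:5]
i=6 'e': node 1→0 (via fail)
i=7 'e': node 0→0
i=8 'b': node 0→1  emit P0@[8:8]
i=9 'b': node 1→2  emit P0@[9:9],P1@[8:9]
i=10 'a': node 2→0 (via fail)
i=11 'b': node 0→1  emit P0@[11:11]
i=12 'b': node 1→2  emit P0@[12:12],P1@[11:12]
i=13 'b': node 2→2 (via fail)  emit P0@[13:13],P1@[12:13]
i=14 'c': node 2→0 (via fail)
i=15 'a': node 0→0
i=16 'b': node 0→1  emit P0@[16:16]
i=17 'b': node 1→2  emit P0@[17:17],P1@[16:17]
i=18 'e': node 2→0 (via fail)
i=19 'b': node 0→1  emit P0@[19:19]
i=20 'b': node 1→2  emit P0@[20:20],P1@[19:20]
i=21 'b': node 2→2 (via fail)  emit P0@[21:21],P1@[20:21]
i=22 'b': node 2→2 (via fail)  emit P0@[22:22],P1@[21:22]
i=23 'e': node 2→0 (via fail)
i=24 'b': node 0→1  emit P0@[24:24]
i=25 'b': node 1→2  emit P0@[25:25],P1@[24:25]
i=26 'b': node 2→2 (via fail)  emit P0@[26:26],P1@[25:26]
i=27 'c': node 2→0 (via fail)
i=28 'a': node 0→0
i=29 'd': node 0→0
i=30 'a': node 0→0
i=31 'd': node 0→0
i=32 'b': node 0→1  emit P0@[32:32]
i=33 'b': node 1→2  emit P0@[33:33],P1@[32:33]
i=34 'd': node 2→0 (via fail)
i=35 'c': node 0→0
i=36 'e': node 0→0
i=37 'b': node 0→1  emit P0@[37:37]
i=38 'c': node 1→0 (via fail)
i=39 'b': node 0→1  emit P0@[39:39]
i=40 'b': node 1→2  emit P0@[40:40],P1@[39:40]
i=41 'e': node 2→0 (via fail)
i=42 'b': node 0→1  emit P0@[42:42]
i=43 'b': node 1→2  emit P0@[43:43],P1@[42:43]
i=44 'b': node 2→2 (via fail)  emit P0@[44:44],P1@[43:44]
i=45 'c': node 2→0 (via fail)
i=46 'b': node 0→1  emit P0@[46:46]
i=47 'b': node 1→2  emit P0@[47:47],P1@[46:47]
i=48 'b': node 2→2 (via fail)  emit P0@[48:48],P1@[47:48]
i=49 'b': node 2→2 (via fail)  emit P0@[49:49],P1@[48:49]
i=50 'e': node 2→0 (via fail)
i=51 'b': node 0→1  emit P0@[51:51]
i=52 'b': node 1→2  emit P0@[52:52],P1@[51:52]
i=53 'd': node 2→0 (via fail)
i=54 'a': node 0→0
i=55 'c': node 0→0
i=56 'b': node 0→1  emit P0@[56:56]
i=57 'c': node 1→0 (via fail)
i=58 'd': node 0→0
i=59 'b': node 0→1  emit P0@[59:59]
i=60 'e': node 1→0 (via fail)
i=61 'b': node 0→1  emit P0@[61:61]
i=62 'b': node 1→2  emit P0@[62:62],P1@[61:62]
i=63 'b': node 2→2 (via fail)  emit P0@[63:63],P1@[62:63]
i=64 'b': node 2→2 (via fail)  emit P0@[64:64],P1@[63:64]
i=65 'b': node 2→2 (via fail)  emit P0@[65:65],P1@[64:65]

Matches: [[1,0],[5,0],[8,0],[9,0],[9,1],[11,0],[12,0],[12,1],[13,0],[13,1],[16,0],[17,0],[17,1],[19,0],[20,0],[20,1],[21,0],[21,1],[22,0],[22,1],[24,0],[25,0],[25,1],[26,0],[26,1],[32,0],[33,0],[33,1],[37,0],[39,0],[40,0],[40,1],[42,0],[43,0],[43,1],[44,0],[44,1],[46,0],[47,0],[47,1],[48,0],[48,1],[49,0],[49,1],[51,0],[52,0],[52,1],[56,0],[59,0],[61,0],[62,0],[62,1],[63,0],[63,1],[64,0],[64,1],[65,0],[65,1]]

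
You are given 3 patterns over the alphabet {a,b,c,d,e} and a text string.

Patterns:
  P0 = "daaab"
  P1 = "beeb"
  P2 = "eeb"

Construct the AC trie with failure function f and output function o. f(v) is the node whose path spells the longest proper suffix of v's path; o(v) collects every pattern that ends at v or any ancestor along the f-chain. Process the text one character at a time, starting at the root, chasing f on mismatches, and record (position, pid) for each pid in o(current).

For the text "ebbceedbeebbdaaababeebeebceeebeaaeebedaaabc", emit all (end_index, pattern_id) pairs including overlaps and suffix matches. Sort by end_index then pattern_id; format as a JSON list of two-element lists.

Construct AC machine:
Trie nodes:
  0='ε' goto b→6 d→1 e→10
  1='d' goto a→2
  2='da' goto a→3
  3='daa' goto a→4
  4='daaa' goto b→5
  5='daaab' goto ·  [P0 ends]
  6='b' goto e→7
  7='be' goto e→8
  8='bee' goto b→9
  9='beeb' goto ·  [P1 ends]
  10='e' goto e→11
  11='ee' goto b→12
  12='eeb' goto ·  [P2 ends]

BFS fail/out derivation:
  fail(1) 'd': from fail(0)=0 chase 'd': 0 ⇒ 0;  out=∅∪out(0)=∅
  fail(6) 'b': from fail(0)=0 chase 'b': 0 ⇒ 0;  out=∅∪out(0)=∅
  fail(10) 'e': from fail(0)=0 chase 'e': 0 ⇒ 0;  out=∅∪out(0)=∅
  fail(2) 'da': from fail(1)=0 chase 'a': 0 ⇒ 0;  out=∅∪out(0)=∅
  fail(7) 'be': from fail(6)=0 chase 'e': 0 ⇒ 10;  out=∅∪out(10)=∅
  fail(11) 'ee': from fail(10)=0 chase 'e': 0 ⇒ 10;  out=∅∪out(10)=∅
  fail(3) 'daa': from fail(2)=0 chase 'a': 0 ⇒ 0;  out=∅∪out(0)=∅
  fail(8) 'bee': from fail(7)=10 chase 'e': 10 ⇒ 11;  out=∅∪out(11)=∅
  fail(12) 'eeb': from fail(11)=10 chase 'b': 10→0 ⇒ 6;  out={2}∪out(6)={2}
  fail(4) 'daaa': from fail(3)=0 chase 'a': 0 ⇒ 0;  out=∅∪out(0)=∅
  fail(9) 'beeb': from fail(8)=11 chase 'b': 11 ⇒ 12;  out={1}∪out(12)={1,2}
  fail(5) 'daaab': from fail(4)=0 chase 'b': 0 ⇒ 6;  out={0}∪out(6)={0}

Text stream:
[0] read 'e'  n0⇒n10
[1] read 'b'  n10⇒n6 (fail-walked)
[2] read 'b'  n6⇒n6 (fail-walked)
[3] read 'c'  n6⇒n0 (fail-walked)
[4] read 'e'  n0⇒n10
[5] read 'e'  n10⇒n11
[6] read 'd'  n11⇒n1 (fail-walked)
[7] read 'b'  n1⇒n6 (fail-walked)
[8] read 'e'  n6⇒n7
[9] read 'e'  n7⇒n8
[10] read 'b'  n8⇒n9  emit P1@[7:10],P2@[8:10]
[11] read 'b'  n9⇒n6 (fail-walked)
[12] read 'd'  n6⇒n1 (fail-walked)
[13] read 'a'  n1⇒n2
[14] read 'a'  n2⇒n3
[15] read 'a'  n3⇒n4
[16] read 'b'  n4⇒n5  emit P0@[12:16]
[17] read 'a'  n5⇒n0 (fail-walked)
[18] read 'b'  n0⇒n6
[19] read 'e'  n6⇒n7
[20] read 'e'  n7⇒n8
[21] read 'b'  n8⇒n9  emit P1@[18:21],P2@[19:21]
[22] read 'e'  n9⇒n7 (fail-walked)
[23] read 'e'  n7⇒n8
[24] read 'b'  n8⇒n9  emit P1@[21:24],P2@[22:24]
[25] read 'c'  n9⇒n0 (fail-walked)
[26] read 'e'  n0⇒n10
[27] read 'e'  n10⇒n11
[28] read 'e'  n11⇒n11 (fail-walked)
[29] read 'b'  n11⇒n12  emit P2@[27:29]
[30] read 'e'  n12⇒n7 (fail-walked)
[31] read 'a'  n7⇒n0 (fail-walked)
[32] read 'a'  n0⇒n0
[33] read 'e'  n0⇒n10
[34] read 'e'  n10⇒n11
[35] read 'b'  n11⇒n12  emit P2@[33:35]
[36] read 'e'  n12⇒n7 (fail-walked)
[37] read 'd'  n7⇒n1 (fail-walked)
[38] read 'a'  n1⇒n2
[39] read 'a'  n2⇒n3
[40] read 'a'  n3⇒n4
[41] read 'b'  n4⇒n5  emit P0@[37:41]
[42] read 'c'  n5⇒n0 (fail-walked)

Matches: [[10,1],[10,2],[16,0],[21,1],[21,2],[24,1],[24,2],[29,2],[35,2],[41,0]]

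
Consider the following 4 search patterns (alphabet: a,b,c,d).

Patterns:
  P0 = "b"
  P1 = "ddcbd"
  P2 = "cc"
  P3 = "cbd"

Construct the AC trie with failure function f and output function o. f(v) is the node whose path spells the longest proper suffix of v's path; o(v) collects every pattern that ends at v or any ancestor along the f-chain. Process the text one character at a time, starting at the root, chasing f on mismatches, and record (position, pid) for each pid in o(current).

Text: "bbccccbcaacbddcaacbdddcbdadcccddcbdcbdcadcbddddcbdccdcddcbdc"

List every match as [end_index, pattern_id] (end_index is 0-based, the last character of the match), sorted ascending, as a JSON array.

Build automaton:
Trie nodes:
  n0 'ε': b→1 c→7 d→2
  n1 'b': ·  [P0 ends]
  n2 'd': d→3
  n3 'dd': c→4
  n4 'ddc': b→5
  n5 'ddcb': d→6
  n6 'ddcbd': ·  [P1 ends]
  n7 'c': b→9 c→8
  n8 'cc': ·  [P2 ends]
  n9 'cb': d→10
  n10 'cbd': ·  [P3 ends]

BFS fail/out derivation:
  fail(1) 'b': from fail(0)=0 chase 'b': 0 ⇒ 0;  out={0}∪out(0)={0}
  fail(2) 'd': from fail(0)=0 chase 'd': 0 ⇒ 0;  out=∅∪out(0)=∅
  fail(7) 'c': from fail(0)=0 chase 'c': 0 ⇒ 0;  out=∅∪out(0)=∅
  fail(3) 'dd': from fail(2)=0 chase 'd': 0 ⇒ 2;  out=∅∪out(2)=∅
  fail(8) 'cc': from fail(7)=0 chase 'c': 0 ⇒ 7;  out={2}∪out(7)={2}
  fail(9) 'cb': from fail(7)=0 chase 'b': 0 ⇒ 1;  out=∅∪out(1)={0}
  fail(4) 'ddc': from fail(3)=2 chase 'c': 2→0 ⇒ 7;  out=∅∪out(7)=∅
  fail(10) 'cbd': from fail(9)=1 chase 'd': 1→0 ⇒ 2;  out={3}∪out(2)={3}
  fail(5) 'ddcb': from fail(4)=7 chase 'b': 7 ⇒ 9;  out=∅∪out(9)={0}
  fail(6) 'ddcbd': from fail(5)=9 chase 'd': 9 ⇒ 10;  out={1}∪out(10)={1,3}

Run:
[0] read 'b'  n0⇒n1  ** P0@[0:0]
[1] read 'b'  n1⇒n1 (via fail)  ** P0@[1:1]
[2] read 'c'  n1⇒n7 (via fail)
[3] read 'c'  n7⇒n8  ** P2@[2:3]
[4] read 'c'  n8⇒n8 (via fail)  ** P2@[3:4]
[5] read 'c'  n8⇒n8 (via fail)  ** P2@[4:5]
[6] read 'b'  n8⇒n9 (via fail)  ** P0@[6:6]
[7] read 'c'  n9⇒n7 (via fail)
[8] read 'a'  n7⇒n0 (via fail)
[9] read 'a'  n0⇒n0
[10] read 'c'  n0⇒n7
[11] read 'b'  n7⇒n9  ** P0@[11:11]
[12] read 'd'  n9⇒n10  ** P3@[10:12]
[13] read 'd'  n10⇒n3 (via fail)
[14] read 'c'  n3⇒n4
[15] read 'a'  n4⇒n0 (via fail)
[16] read 'a'  n0⇒n0
[17] read 'c'  n0⇒n7
[18] read 'b'  n7⇒n9  ** P0@[18:18]
[19] read 'd'  n9⇒n10  ** P3@[17:19]
[20] read 'd'  n10⇒n3 (via fail)
[21] read 'd'  n3⇒n3 (via fail)
[22] read 'c'  n3⇒n4
[23] read 'b'  n4⇒n5  ** P0@[23:23]
[24] read 'd'  n5⇒n6  ** P1@[20:24],P3@[22:24]
[25] read 'a'  n6⇒n0 (via fail)
[26] read 'd'  n0⇒n2
[27] read 'c'  n2⇒n7 (via fail)
[28] read 'c'  n7⇒n8  ** P2@[27:28]
[29] read 'c'  n8⇒n8 (via fail)  ** P2@[28:29]
[30] read 'd'  n8⇒n2 (via fail)
[31] read 'd'  n2⇒n3
[32] read 'c'  n3⇒n4
[33] read 'b'  n4⇒n5  ** P0@[33:33]
[34] read 'd'  n5⇒n6  ** P1@[30:34],P3@[32:34]
[35] read 'c'  n6⇒n7 (via fail)
[36] read 'b'  n7⇒n9  ** P0@[36:36]
[37] read 'd'  n9⇒n10  ** P3@[35:37]
[38] read 'c'  n10⇒n7 (via fail)
[39] read 'a'  n7⇒n0 (via fail)
[40] read 'd'  n0⇒n2
[41] read 'c'  n2⇒n7 (via fail)
[42] read 'b'  n7⇒n9  ** P0@[42:42]
[43] read 'd'  n9⇒n10  ** P3@[41:43]
[44] read 'd'  n10⇒n3 (via fail)
[45] read 'd'  n3⇒n3 (via fail)
[46] read 'd'  n3⇒n3 (via fail)
[47] read 'c'  n3⇒n4
[48] read 'b'  n4⇒n5  ** P0@[48:48]
[49] read 'd'  n5⇒n6  ** P1@[45:49],P3@[47:49]
[50] read 'c'  n6⇒n7 (via fail)
[51] read 'c'  n7⇒n8  ** P2@[50:51]
[52] read 'd'  n8⇒n2 (via fail)
[53] read 'c'  n2⇒n7 (via fail)
[54] read 'd'  n7⇒n2 (via fail)
[55] read 'd'  n2⇒n3
[56] read 'c'  n3⇒n4
[57] read 'b'  n4⇒n5  ** P0@[57:57]
[58] read 'd'  n5⇒n6  ** P1@[54:58],P3@[56:58]
[59] read 'c'  n6⇒n7 (via fail)

All matches (sorted): [[0,0],[1,0],[3,2],[4,2],[5,2],[6,0],[11,0],[12,3],[18,0],[19,3],[23,0],[24,1],[24,3],[28,2],[29,2],[33,0],[34,1],[34,3],[36,0],[37,3],[42,0],[43,3],[48,0],[49,1],[49,3],[51,2],[57,0],[58,1],[58,3]]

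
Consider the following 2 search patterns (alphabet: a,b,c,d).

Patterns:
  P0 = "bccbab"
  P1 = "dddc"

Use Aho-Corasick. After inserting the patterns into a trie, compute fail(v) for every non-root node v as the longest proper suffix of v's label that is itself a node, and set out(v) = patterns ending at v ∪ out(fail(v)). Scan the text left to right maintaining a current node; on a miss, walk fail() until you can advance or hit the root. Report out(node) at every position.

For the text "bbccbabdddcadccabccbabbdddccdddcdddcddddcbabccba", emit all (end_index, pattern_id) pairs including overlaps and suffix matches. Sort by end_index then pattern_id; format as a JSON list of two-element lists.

Build automaton:
Trie (insert patterns):
  n0 'ε': b→1 d→7
  n1 'b': c→2
  n2 'bc': c→3
  n3 'bcc': b→4
  n4 'bccb': a→5
  n5 'bccba': b→6
  n6 'bccbab': ·  [P0 ends]
  n7 'd': d→8
  n8 'dd': d→9
  n9 'ddd': c→10
  n10 'dddc': ·  [P1 ends]

BFS fail/out derivation:
  fail(1) 'b': from fail(0)=0 chase 'b': 0 ⇒ 0;  out=∅∪out(0)=∅
  fail(7) 'd': from fail(0)=0 chase 'd': 0 ⇒ 0;  out=∅∪out(0)=∅
  fail(2) 'bc': from fail(1)=0 chase 'c': 0 ⇒ 0;  out=∅∪out(0)=∅
  fail(8) 'dd': from fail(7)=0 chase 'd': 0 ⇒ 7;  out=∅∪out(7)=∅
  fail(3) 'bcc': from fail(2)=0 chase 'c': 0 ⇒ 0;  out=∅∪out(0)=∅
  fail(9) 'ddd': from fail(8)=7 chase 'd': 7 ⇒ 8;  out=∅∪out(8)=∅
  fail(4) 'bccb': from fail(3)=0 chase 'b': 0 ⇒ 1;  out=∅∪out(1)=∅
  fail(10) 'dddc': from fail(9)=8 chase 'c': 8→7→0 ⇒ 0;  out={1}∪out(0)={1}
  fail(5) 'bccba': from fail(4)=1 chase 'a': 1→0 ⇒ 0;  out=∅∪out(0)=∅
  fail(6) 'bccbab': from fail(5)=0 chase 'b': 0 ⇒ 1;  out={0}∪out(1)={0}

Scan:
i=0 'b': node 0→1
i=1 'b': node 1→1 ·f
i=2 'c': node 1→2
i=3 'c': node 2→3
i=4 'b': node 3→4
i=5 'a': node 4→5
i=6 'b': node 5→6  → match P0@[1:6]
i=7 'd': node 6→7 ·f
i=8 'd': node 7→8
i=9 'd': node 8→9
i=10 'c': node 9→10  → match P1@[7:10]
i=11 'a': node 10→0 ·f
i=12 'd': node 0→7
i=13 'c': node 7→0 ·f
i=14 'c': node 0→0
i=15 'a': node 0→0
i=16 'b': node 0→1
i=17 'c': node 1→2
i=18 'c': node 2→3
i=19 'b': node 3→4
i=20 'a': node 4→5
i=21 'b': node 5→6  → match P0@[16:21]
i=22 'b': node 6→1 ·f
i=23 'd': node 1→7 ·f
i=24 'd': node 7→8
i=25 'd': node 8→9
i=26 'c': node 9→10  → match P1@[23:26]
i=27 'c': node 10→0 ·f
i=28 'd': node 0→7
i=29 'd': node 7→8
i=30 'd': node 8→9
i=31 'c': node 9→10  → match P1@[28:31]
i=32 'd': node 10→7 ·f
i=33 'd': node 7→8
i=34 'd': node 8→9
i=35 'c': node 9→10  → match P1@[32:35]
i=36 'd': node 10→7 ·f
i=37 'd': node 7→8
i=38 'd': node 8→9
i=39 'd': node 9→9 ·f
i=40 'c': node 9→10  → match P1@[37:40]
i=41 'b': node 10→1 ·f
i=42 'a': node 1→0 ·f
i=43 'b': node 0→1
i=44 'c': node 1→2
i=45 'c': node 2→3
i=46 'b': node 3→4
i=47 'a': node 4→5

All matches (sorted): [[6,0],[10,1],[21,0],[26,1],[31,1],[35,1],[40,1]]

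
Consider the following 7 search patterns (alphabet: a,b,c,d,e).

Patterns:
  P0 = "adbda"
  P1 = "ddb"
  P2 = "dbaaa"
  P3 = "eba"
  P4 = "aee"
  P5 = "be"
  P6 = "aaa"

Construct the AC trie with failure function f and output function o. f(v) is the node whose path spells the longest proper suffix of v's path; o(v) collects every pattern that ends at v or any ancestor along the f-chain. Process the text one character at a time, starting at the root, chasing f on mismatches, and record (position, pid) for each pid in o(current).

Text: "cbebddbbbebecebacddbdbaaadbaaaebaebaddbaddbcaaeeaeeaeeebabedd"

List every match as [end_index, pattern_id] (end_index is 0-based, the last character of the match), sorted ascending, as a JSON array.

Construct AC machine:
Trie (insert patterns):
  n0 'ε': a→1 b→18 d→6 e→13
  n1 'a': a→20 d→2 e→16
  n2 'ad': b→3
  n3 'adb': d→4
  n4 'adbd': a→5
  n5 'adbda': ·  ←P0
  n6 'd': b→9 d→7
  n7 'dd': b→8
  n8 'ddb': ·  ←P1
  n9 'db': a→10
  n10 'dba': a→11
  n11 'dbaa': a→12
  n12 'dbaaa': ·  ←P2
  n13 'e': b→14
  n14 'eb': a→15
  n15 'eba': ·  ←P3
  n16 'ae': e→17
  n17 'aee': ·  ←P4
  n18 'b': e→19
  n19 'be': ·  ←P5
  n20 'aa': a→21
  n21 'aaa': ·  ←P6

BFS fail/out derivation:
  n1('a'): parent n0 fail=0; on 'a' 0 → fail=0;  out ∅∪∅=∅
  n6('d'): parent n0 fail=0; on 'd' 0 → fail=0;  out ∅∪∅=∅
  n13('e'): parent n0 fail=0; on 'e' 0 → fail=0;  out ∅∪∅=∅
  n18('b'): parent n0 fail=0; on 'b' 0 → fail=0;  out ∅∪∅=∅
  n2('ad'): parent n1 fail=0; on 'd' 0 → fail=6;  out ∅∪∅=∅
  n7('dd'): parent n6 fail=0; on 'd' 0 → fail=6;  out ∅∪∅=∅
  n9('db'): parent n6 fail=0; on 'b' 0 → fail=18;  out ∅∪∅=∅
  n14('eb'): parent n13 fail=0; on 'b' 0 → fail=18;  out ∅∪∅=∅
  n16('ae'): parent n1 fail=0; on 'e' 0 → fail=13;  out ∅∪∅=∅
  n19('be'): parent n18 fail=0; on 'e' 0 → fail=13;  out {5}∪∅={5}
  n20('aa'): parent n1 fail=0; on 'a' 0 → fail=1;  out ∅∪∅=∅
  n3('adb'): parent n2 fail=6; on 'b' 6 → fail=9;  out ∅∪∅=∅
  n8('ddb'): parent n7 fail=6; on 'b' 6 → fail=9;  out {1}∪∅={1}
  n10('dba'): parent n9 fail=18; on 'a' 18→0 → fail=1;  out ∅∪∅=∅
  n15('eba'): parent n14 fail=18; on 'a' 18→0 → fail=1;  out {3}∪∅={3}
  n17('aee'): parent n16 fail=13; on 'e' 13→0 → fail=13;  out {4}∪∅={4}
  n21('aaa'): parent n20 fail=1; on 'a' 1 → fail=20;  out {6}∪∅={6}
  n4('adbd'): parent n3 fail=9; on 'd' 9→18→0 → fail=6;  out ∅∪∅=∅
  n11('dbaa'): parent n10 fail=1; on 'a' 1 → fail=20;  out ∅∪∅=∅
  n5('adbda'): parent n4 fail=6; on 'a' 6→0 → fail=1;  out {0}∪∅={0}
  n12('dbaaa'): parent n11 fail=20; on 'a' 20 → fail=21;  out {2}∪{6}={2,6}

Scan:
pos 0 'c': at 0
pos 1 'b': at 18
pos 2 'e': at 19  ** P5@[1:2]
pos 3 'b': at 14 (via fail)
pos 4 'd': at 6 (via fail)
pos 5 'd': at 7
pos 6 'b': at 8  ** P1@[4:6]
pos 7 'b': at 18 (via fail)
pos 8 'b': at 18 (via fail)
pos 9 'e': at 19  ** P5@[8:9]
pos 10 'b': at 14 (via fail)
pos 11 'e': at 19 (via fail)  ** P5@[10:11]
pos 12 'c': at 0 (via fail)
pos 13 'e': at 13
pos 14 'b': at 14
pos 15 'a': at 15  ** P3@[13:15]
pos 16 'c': at 0 (via fail)
pos 17 'd': at 6
pos 18 'd': at 7
pos 19 'b': at 8  ** P1@[17:19]
pos 20 'd': at 6 (via fail)
pos 21 'b': at 9
pos 22 'a': at 10
pos 23 'a': at 11
pos 24 'a': at 12  ** P2@[20:24],P6@[22:24]
pos 25 'd': at 2 (via fail)
pos 26 'b': at 3
pos 27 'a': at 10 (via fail)
pos 28 'a': at 11
pos 29 'a': at 12  ** P2@[25:29],P6@[27:29]
pos 30 'e': at 16 (via fail)
pos 31 'b': at 14 (via fail)
pos 32 'a': at 15  ** P3@[30:32]
pos 33 'e': at 16 (via fail)
pos 34 'b': at 14 (via fail)
pos 35 'a': at 15  ** P3@[33:35]
pos 36 'd': at 2 (via fail)
pos 37 'd': at 7 (via fail)
pos 38 'b': at 8  ** P1@[36:38]
pos 39 'a': at 10 (via fail)
pos 40 'd': at 2 (via fail)
pos 41 'd': at 7 (via fail)
pos 42 'b': at 8  ** P1@[40:42]
pos 43 'c': at 0 (via fail)
pos 44 'a': at 1
pos 45 'a': at 20
pos 46 'e': at 16 (via fail)
pos 47 'e': at 17  ** P4@[45:47]
pos 48 'a': at 1 (via fail)
pos 49 'e': at 16
pos 50 'e': at 17  ** P4@[48:50]
pos 51 'a': at 1 (via fail)
pos 52 'e': at 16
pos 53 'e': at 17  ** P4@[51:53]
pos 54 'e': at 13 (via fail)
pos 55 'b': at 14
pos 56 'a': at 15  ** P3@[54:56]
pos 57 'b': at 18 (via fail)
pos 58 'e': at 19  ** P5@[57:58]
pos 59 'd': at 6 (via fail)
pos 60 'd': at 7

Result: [[2,5],[6,1],[9,5],[11,5],[15,3],[19,1],[24,2],[24,6],[29,2],[29,6],[32,3],[35,3],[38,1],[42,1],[47,4],[50,4],[53,4],[56,3],[58,5]]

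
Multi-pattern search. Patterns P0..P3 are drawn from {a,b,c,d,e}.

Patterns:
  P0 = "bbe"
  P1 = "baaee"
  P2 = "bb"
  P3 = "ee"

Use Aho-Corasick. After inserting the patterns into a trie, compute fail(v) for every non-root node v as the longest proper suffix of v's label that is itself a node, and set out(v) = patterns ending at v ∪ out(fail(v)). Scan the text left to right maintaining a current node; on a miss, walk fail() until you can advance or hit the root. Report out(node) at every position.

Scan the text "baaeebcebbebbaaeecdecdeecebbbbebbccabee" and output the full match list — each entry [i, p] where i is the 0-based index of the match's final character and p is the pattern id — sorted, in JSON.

Build automaton:
Trie (insert patterns):
  n0 'ε': b→1 e→8
  n1 'b': a→4 b→2
  n2 'bb': e→3  [P2 ends]
  n3 'bbe': ·  [P0 ends]
  n4 'ba': a→5
  n5 'baa': e→6
  n6 'baae': e→7
  n7 'baaee': ·  [P1 ends]
  n8 'e': e→9
  n9 'ee': ·  [P3 ends]

BFS fail/out derivation:
  n1('b'): parent n0 fail=0; on 'b' 0 → fail=0;  out ∅∪∅=∅
  n8('e'): parent n0 fail=0; on 'e' 0 → fail=0;  out ∅∪∅=∅
  n2('bb'): parent n1 fail=0; on 'b' 0 → fail=1;  out {2}∪∅={2}
  n4('ba'): parent n1 fail=0; on 'a' 0 → fail=0;  out ∅∪∅=∅
  n9('ee'): parent n8 fail=0; on 'e' 0 → fail=8;  out {3}∪∅={3}
  n3('bbe'): parent n2 fail=1; on 'e' 1→0 → fail=8;  out {0}∪∅={0}
  n5('baa'): parent n4 fail=0; on 'a' 0 → fail=0;  out ∅∪∅=∅
  n6('baae'): parent n5 fail=0; on 'e' 0 → fail=8;  out ∅∪∅=∅
  n7('baaee'): parent n6 fail=8; on 'e' 8 → fail=9;  out {1}∪{3}={1,3}

Run:
pos 0 'b': at 1
pos 1 'a': at 4
pos 2 'a': at 5
pos 3 'e': at 6
pos 4 'e': at 7  ** P1@[0:4],P3@[3:4]
pos 5 'b': at 1 (fail-walked)
pos 6 'c': at 0 (fail-walked)
pos 7 'e': at 8
pos 8 'b': at 1 (fail-walked)
pos 9 'b': at 2  ** P2@[8:9]
pos 10 'e': at 3  ** P0@[8:10]
pos 11 'b': at 1 (fail-walked)
pos 12 'b': at 2  ** P2@[11:12]
pos 13 'a': at 4 (fail-walked)
pos 14 'a': at 5
pos 15 'e': at 6
pos 16 'e': at 7  ** P1@[12:16],P3@[15:16]
pos 17 'c': at 0 (fail-walked)
pos 18 'd': at 0
pos 19 'e': at 8
pos 20 'c': at 0 (fail-walked)
pos 21 'd': at 0
pos 22 'e': at 8
pos 23 'e': at 9  ** P3@[22:23]
pos 24 'c': at 0 (fail-walked)
pos 25 'e': at 8
pos 26 'b': at 1 (fail-walked)
pos 27 'b': at 2  ** P2@[26:27]
pos 28 'b': at 2 (fail-walked)  ** P2@[27:28]
pos 29 'b': at 2 (fail-walked)  ** P2@[28:29]
pos 30 'e': at 3  ** P0@[28:30]
pos 31 'b': at 1 (fail-walked)
pos 32 'b': at 2  ** P2@[31:32]
pos 33 'c': at 0 (fail-walked)
pos 34 'c': at 0
pos 35 'a': at 0
pos 36 'b': at 1
pos 37 'e': at 8 (fail-walked)
pos 38 'e': at 9  ** P3@[37:38]

Matches: [[4,1],[4,3],[9,2],[10,0],[12,2],[16,1],[16,3],[23,3],[27,2],[28,2],[29,2],[30,0],[32,2],[38,3]]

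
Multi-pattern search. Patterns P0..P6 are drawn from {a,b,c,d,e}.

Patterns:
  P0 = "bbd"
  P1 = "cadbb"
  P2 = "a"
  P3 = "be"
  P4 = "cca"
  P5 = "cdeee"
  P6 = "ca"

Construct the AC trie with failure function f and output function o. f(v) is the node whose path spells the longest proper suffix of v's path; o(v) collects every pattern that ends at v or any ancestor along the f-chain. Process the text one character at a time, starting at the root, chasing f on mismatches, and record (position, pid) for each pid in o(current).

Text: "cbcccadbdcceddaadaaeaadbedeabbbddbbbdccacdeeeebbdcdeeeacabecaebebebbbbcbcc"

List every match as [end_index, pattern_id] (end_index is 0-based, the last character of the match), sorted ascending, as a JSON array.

Construct AC machine:
Trie nodes:
  n0 'ε': a→9 b→1 c→4
  n1 'b': b→2 e→10
  n2 'bb': d→3
  n3 'bbd': ·  ←P0
  n4 'c': a→5 c→11 d→13
  n5 'ca': d→6  ←P6
  n6 'cad': b→7
  n7 'cadb': b→8
  n8 'cadbb': ·  ←P1
  n9 'a': ·  ←P2
  n10 'be': ·  ←P3
  n11 'cc': a→12
  n12 'cca': ·  ←P4
  n13 'cd': e→14
  n14 'cde': e→15
  n15 'cdee': e→16
  n16 'cdeee': ·  ←P5

Failure links (BFS by depth):
  n1('b'): parent n0 fail=0; on 'b' 0 → fail=0;  out ∅∪∅=∅
  n4('c'): parent n0 fail=0; on 'c' 0 → fail=0;  out ∅∪∅=∅
  n9('a'): parent n0 fail=0; on 'a' 0 → fail=0;  out {2}∪∅={2}
  n2('bb'): parent n1 fail=0; on 'b' 0 → fail=1;  out ∅∪∅=∅
  n5('ca'): parent n4 fail=0; on 'a' 0 → fail=9;  out {6}∪{2}={2,6}
  n10('be'): parent n1 fail=0; on 'e' 0 → fail=0;  out {3}∪∅={3}
  n11('cc'): parent n4 fail=0; on 'c' 0 → fail=4;  out ∅∪∅=∅
  n13('cd'): parent n4 fail=0; on 'd' 0 → fail=0;  out ∅∪∅=∅
  n3('bbd'): parent n2 fail=1; on 'd' 1→0 → fail=0;  out {0}∪∅={0}
  n6('cad'): parent n5 fail=9; on 'd' 9→0 → fail=0;  out ∅∪∅=∅
  n12('cca'): parent n11 fail=4; on 'a' 4 → fail=5;  out {4}∪{2,6}={2,4,6}
  n14('cde'): parent n13 fail=0; on 'e' 0 → fail=0;  out ∅∪∅=∅
  n7('cadb'): parent n6 fail=0; on 'b' 0 → fail=1;  out ∅∪∅=∅
  n15('cdee'): parent n14 fail=0; on 'e' 0 → fail=0;  out ∅∪∅=∅
  n8('cadbb'): parent n7 fail=1; on 'b' 1 → fail=2;  out {1}∪∅={1}
  n16('cdeee'): parent n15 fail=0; on 'e' 0 → fail=0;  out {5}∪∅={5}

Scan:
[0] read 'c'  n0⇒n4
[1] read 'b'  n4⇒n1 ·f
[2] read 'c'  n1⇒n4 ·f
[3] read 'c'  n4⇒n11
[4] read 'c'  n11⇒n11 ·f
[5] read 'a'  n11⇒n12  → match P2@[5:5],P4@[3:5],P6@[4:5]
[6] read 'd'  n12⇒n6 ·f
[7] read 'b'  n6⇒n7
[8] read 'd'  n7⇒n0 ·f
[9] read 'c'  n0⇒n4
[10] read 'c'  n4⇒n11
[11] read 'e'  n11⇒n0 ·f
[12] read 'd'  n0⇒n0
[13] read 'd'  n0⇒n0
[14] read 'a'  n0⇒n9  → match P2@[14:14]
[15] read 'a'  n9⇒n9 ·f  → match P2@[15:15]
[16] read 'd'  n9⇒n0 ·f
[17] read 'a'  n0⇒n9  → match P2@[17:17]
[18] read 'a'  n9⇒n9 ·f  → match P2@[18:18]
[19] read 'e'  n9⇒n0 ·f
[20] read 'a'  n0⇒n9  → match P2@[20:20]
[21] read 'a'  n9⇒n9 ·f  → match P2@[21:21]
[22] read 'd'  n9⇒n0 ·f
[23] read 'b'  n0⇒n1
[24] read 'e'  n1⇒n10  → match P3@[23:24]
[25] read 'd'  n10⇒n0 ·f
[26] read 'e'  n0⇒n0
[27] read 'a'  n0⇒n9  → match P2@[27:27]
[28] read 'b'  n9⇒n1 ·f
[29] read 'b'  n1⇒n2
[30] read 'b'  n2⇒n2 ·f
[31] read 'd'  n2⇒n3  → match P0@[29:31]
[32] read 'd'  n3⇒n0 ·f
[33] read 'b'  n0⇒n1
[34] read 'b'  n1⇒n2
[35] read 'b'  n2⇒n2 ·f
[36] read 'd'  n2⇒n3  → match P0@[34:36]
[37] read 'c'  n3⇒n4 ·f
[38] read 'c'  n4⇒n11
[39] read 'a'  n11⇒n12  → match P2@[39:39],P4@[37:39],P6@[38:39]
[40] read 'c'  n12⇒n4 ·f
[41] read 'd'  n4⇒n13
[42] read 'e'  n13⇒n14
[43] read 'e'  n14⇒n15
[44] read 'e'  n15⇒n16  → match P5@[40:44]
[45] read 'e'  n16⇒n0 ·f
[46] read 'b'  n0⇒n1
[47] read 'b'  n1⇒n2
[48] read 'd'  n2⇒n3  → match P0@[46:48]
[49] read 'c'  n3⇒n4 ·f
[50] read 'd'  n4⇒n13
[51] read 'e'  n13⇒n14
[52] read 'e'  n14⇒n15
[53] read 'e'  n15⇒n16  → match P5@[49:53]
[54] read 'a'  n16⇒n9 ·f  → match P2@[54:54]
[55] read 'c'  n9⇒n4 ·f
[56] read 'a'  n4⇒n5  → match P2@[56:56],P6@[55:56]
[57] read 'b'  n5⇒n1 ·f
[58] read 'e'  n1⇒n10  → match P3@[57:58]
[59] read 'c'  n10⇒n4 ·f
[60] read 'a'  n4⇒n5  → match P2@[60:60],P6@[59:60]
[61] read 'e'  n5⇒n0 ·f
[62] read 'b'  n0⇒n1
[63] read 'e'  n1⇒n10  → match P3@[62:63]
[64] read 'b'  n10⇒n1 ·f
[65] read 'e'  n1⇒n10  → match P3@[64:65]
[66] read 'b'  n10⇒n1 ·f
[67] read 'b'  n1⇒n2
[68] read 'b'  n2⇒n2 ·f
[69] read 'b'  n2⇒n2 ·f
[70] read 'c'  n2⇒n4 ·f
[71] read 'b'  n4⇒n1 ·f
[72] read 'c'  n1⇒n4 ·f
[73] read 'c'  n4⇒n11

Result: [[5,2],[5,4],[5,6],[14,2],[15,2],[17,2],[18,2],[20,2],[21,2],[24,3],[27,2],[31,0],[36,0],[39,2],[39,4],[39,6],[44,5],[48,0],[53,5],[54,2],[56,2],[56,6],[58,3],[60,2],[60,6],[63,3],[65,3]]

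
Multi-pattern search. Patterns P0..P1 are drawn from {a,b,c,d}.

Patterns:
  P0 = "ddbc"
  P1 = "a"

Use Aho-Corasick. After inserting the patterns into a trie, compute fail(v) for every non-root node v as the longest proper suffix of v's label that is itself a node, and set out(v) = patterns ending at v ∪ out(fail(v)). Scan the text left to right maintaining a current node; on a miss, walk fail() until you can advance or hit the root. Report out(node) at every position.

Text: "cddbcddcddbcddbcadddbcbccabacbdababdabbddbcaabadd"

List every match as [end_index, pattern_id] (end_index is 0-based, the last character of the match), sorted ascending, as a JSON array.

Build automaton:
Trie nodes:
  0='ε' goto a→5 d→1
  1='d' goto d→2
  2='dd' goto b→3
  3='ddb' goto c→4
  4='ddbc' goto ·  [P0 ends]
  5='a' goto ·  [P1 ends]

BFS fail/out derivation:
  n1('d'): parent n0 fail=0; on 'd' 0 → fail=0;  out ∅∪∅=∅
  n5('a'): parent n0 fail=0; on 'a' 0 → fail=0;  out {1}∪∅={1}
  n2('dd'): parent n1 fail=0; on 'd' 0 → fail=1;  out ∅∪∅=∅
  n3('ddb'): parent n2 fail=1; on 'b' 1→0 → fail=0;  out ∅∪∅=∅
  n4('ddbc'): parent n3 fail=0; on 'c' 0 → fail=0;  out {0}∪∅={0}

Run:
pos 0 'c': at 0
pos 1 'd': at 1
pos 2 'd': at 2
pos 3 'b': at 3
pos 4 'c': at 4  → match P0@[1:4]
pos 5 'd': at 1 ·f
pos 6 'd': at 2
pos 7 'c': at 0 ·f
pos 8 'd': at 1
pos 9 'd': at 2
pos 10 'b': at 3
pos 11 'c': at 4  → match P0@[8:11]
pos 12 'd': at 1 ·f
pos 13 'd': at 2
pos 14 'b': at 3
pos 15 'c': at 4  → match P0@[12:15]
pos 16 'a': at 5 ·f  → match P1@[16:16]
pos 17 'd': at 1 ·f
pos 18 'd': at 2
pos 19 'd': at 2 ·f
pos 20 'b': at 3
pos 21 'c': at 4  → match P0@[18:21]
pos 22 'b': at 0 ·f
pos 23 'c': at 0
pos 24 'c': at 0
pos 25 'a': at 5  → match P1@[25:25]
pos 26 'b': at 0 ·f
pos 27 'a': at 5  → match P1@[27:27]
pos 28 'c': at 0 ·f
pos 29 'b': at 0
pos 30 'd': at 1
pos 31 'a': at 5 ·f  → match P1@[31:31]
pos 32 'b': at 0 ·f
pos 33 'a': at 5  → match P1@[33:33]
pos 34 'b': at 0 ·f
pos 35 'd': at 1
pos 36 'a': at 5 ·f  → match P1@[36:36]
pos 37 'b': at 0 ·f
pos 38 'b': at 0
pos 39 'd': at 1
pos 40 'd': at 2
pos 41 'b': at 3
pos 42 'c': at 4  → match P0@[39:42]
pos 43 'a': at 5 ·f  → match P1@[43:43]
pos 44 'a': at 5 ·f  → match P1@[44:44]
pos 45 'b': at 0 ·f
pos 46 'a': at 5  → match P1@[46:46]
pos 47 'd': at 1 ·f
pos 48 'd': at 2

Matches: [[4,0],[11,0],[15,0],[16,1],[21,0],[25,1],[27,1],[31,1],[33,1],[36,1],[42,0],[43,1],[44,1],[46,1]]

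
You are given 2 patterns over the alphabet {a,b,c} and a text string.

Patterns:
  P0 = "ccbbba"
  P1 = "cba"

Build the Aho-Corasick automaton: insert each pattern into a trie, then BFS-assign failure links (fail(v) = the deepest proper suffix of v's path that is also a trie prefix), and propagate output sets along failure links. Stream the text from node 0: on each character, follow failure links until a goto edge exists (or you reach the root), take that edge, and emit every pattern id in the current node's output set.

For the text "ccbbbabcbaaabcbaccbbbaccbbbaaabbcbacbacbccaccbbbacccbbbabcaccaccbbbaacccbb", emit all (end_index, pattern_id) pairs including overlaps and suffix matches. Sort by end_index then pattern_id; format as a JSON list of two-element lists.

Build:
Trie (insert patterns):
  n0 'ε': c→1
  n1 'c': b→7 c→2
  n2 'cc': b→3
  n3 'ccb': b→4
  n4 'ccbb': b→5
  n5 'ccbbb': a→6
  n6 'ccbbba': ·  ←P0
  n7 'cb': a→8
  n8 'cba': ·  ←P1

BFS fail/out derivation:
  n1('c'): parent n0 fail=0; on 'c' 0 → fail=0;  out ∅∪∅=∅
  n2('cc'): parent n1 fail=0; on 'c' 0 → fail=1;  out ∅∪∅=∅
  n7('cb'): parent n1 fail=0; on 'b' 0 → fail=0;  out ∅∪∅=∅
  n3('ccb'): parent n2 fail=1; on 'b' 1 → fail=7;  out ∅∪∅=∅
  n8('cba'): parent n7 fail=0; on 'a' 0 → fail=0;  out {1}∪∅={1}
  n4('ccbb'): parent n3 fail=7; on 'b' 7→0 → fail=0;  out ∅∪∅=∅
  n5('ccbbb'): parent n4 fail=0; on 'b' 0 → fail=0;  out ∅∪∅=∅
  n6('ccbbba'): parent n5 fail=0; on 'a' 0 → fail=0;  out {0}∪∅={0}

Text stream:
i=0 'c': node 0→1
i=1 'c': node 1→2
i=2 'b': node 2→3
i=3 'b': node 3→4
i=4 'b': node 4→5
i=5 'a': node 5→6  ** P0@[0:5]
i=6 'b': node 6→0 (fail-walked)
i=7 'c': node 0→1
i=8 'b': node 1→7
i=9 'a': node 7→8  ** P1@[7:9]
i=10 'a': node 8→0 (fail-walked)
i=11 'a': node 0→0
i=12 'b': node 0→0
i=13 'c': node 0→1
i=14 'b': node 1→7
i=15 'a': node 7→8  ** P1@[13:15]
i=16 'c': node 8→1 (fail-walked)
i=17 'c': node 1→2
i=18 'b': node 2→3
i=19 'b': node 3→4
i=20 'b': node 4→5
i=21 'a': node 5→6  ** P0@[16:21]
i=22 'c': node 6→1 (fail-walked)
i=23 'c': node 1→2
i=24 'b': node 2→3
i=25 'b': node 3→4
i=26 'b': node 4→5
i=27 'a': node 5→6  ** P0@[22:27]
i=28 'a': node 6→0 (fail-walked)
i=29 'a': node 0→0
i=30 'b': node 0→0
i=31 'b': node 0→0
i=32 'c': node 0→1
i=33 'b': node 1→7
i=34 'a': node 7→8  ** P1@[32:34]
i=35 'c': node 8→1 (fail-walked)
i=36 'b': node 1→7
i=37 'a': node 7→8  ** P1@[35:37]
i=38 'c': node 8→1 (fail-walked)
i=39 'b': node 1→7
i=40 'c': node 7→1 (fail-walked)
i=41 'c': node 1→2
i=42 'a': node 2→0 (fail-walked)
i=43 'c': node 0→1
i=44 'c': node 1→2
i=45 'b': node 2→3
i=46 'b': node 3→4
i=47 'b': node 4→5
i=48 'a': node 5→6  ** P0@[43:48]
i=49 'c': node 6→1 (fail-walked)
i=50 'c': node 1→2
i=51 'c': node 2→2 (fail-walked)
i=52 'b': node 2→3
i=53 'b': node 3→4
i=54 'b': node 4→5
i=55 'a': node 5→6  ** P0@[50:55]
i=56 'b': node 6→0 (fail-walked)
i=57 'c': node 0→1
i=58 'a': node 1→0 (fail-walked)
i=59 'c': node 0→1
i=60 'c': node 1→2
i=61 'a': node 2→0 (fail-walked)
i=62 'c': node 0→1
i=63 'c': node 1→2
i=64 'b': node 2→3
i=65 'b': node 3→4
i=66 'b': node 4→5
i=67 'a': node 5→6  ** P0@[62:67]
i=68 'a': node 6→0 (fail-walked)
i=69 'c': node 0→1
i=70 'c': node 1→2
i=71 'c': node 2→2 (fail-walked)
i=72 'b': node 2→3
i=73 'b': node 3→4

Result: [[5,0],[9,1],[15,1],[21,0],[27,0],[34,1],[37,1],[48,0],[55,0],[67,0]]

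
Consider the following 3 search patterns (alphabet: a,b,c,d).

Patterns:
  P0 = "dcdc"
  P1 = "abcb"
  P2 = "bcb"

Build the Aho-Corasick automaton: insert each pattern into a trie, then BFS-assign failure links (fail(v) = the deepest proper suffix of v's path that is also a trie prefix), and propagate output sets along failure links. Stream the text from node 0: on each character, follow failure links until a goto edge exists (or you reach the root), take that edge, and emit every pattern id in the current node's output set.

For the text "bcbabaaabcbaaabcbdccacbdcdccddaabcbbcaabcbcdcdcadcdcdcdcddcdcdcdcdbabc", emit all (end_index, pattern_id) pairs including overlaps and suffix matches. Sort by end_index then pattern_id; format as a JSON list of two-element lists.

Build automaton:
Trie nodes:
  n0 'ε': a→5 b→9 d→1
  n1 'd': c→2
  n2 'dc': d→3
  n3 'dcd': c→4
  n4 'dcdc': ·  ←P0
  n5 'a': b→6
  n6 'ab': c→7
  n7 'abc': b→8
  n8 'abcb': ·  ←P1
  n9 'b': c→10
  n10 'bc': b→11
  n11 'bcb': ·  ←P2

Failure links (BFS by depth):
  n1('d'): parent n0 fail=0; on 'd' 0 → fail=0;  out ∅∪∅=∅
  n5('a'): parent n0 fail=0; on 'a' 0 → fail=0;  out ∅∪∅=∅
  n9('b'): parent n0 fail=0; on 'b' 0 → fail=0;  out ∅∪∅=∅
  n2('dc'): parent n1 fail=0; on 'c' 0 → fail=0;  out ∅∪∅=∅
  n6('ab'): parent n5 fail=0; on 'b' 0 → fail=9;  out ∅∪∅=∅
  n10('bc'): parent n9 fail=0; on 'c' 0 → fail=0;  out ∅∪∅=∅
  n3('dcd'): parent n2 fail=0; on 'd' 0 → fail=1;  out ∅∪∅=∅
  n7('abc'): parent n6 fail=9; on 'c' 9 → fail=10;  out ∅∪∅=∅
  n11('bcb'): parent n10 fail=0; on 'b' 0 → fail=9;  out {2}∪∅={2}
  n4('dcdc'): parent n3 fail=1; on 'c' 1 → fail=2;  out {0}∪∅={0}
  n8('abcb'): parent n7 fail=10; on 'b' 10 → fail=11;  out {1}∪{2}={1,2}

Text stream:
i=0 'b': node 0→9
i=1 'c': node 9→10
i=2 'b': node 10→11  → match P2@[0:2]
i=3 'a': node 11→5 (via fail)
i=4 'b': node 5→6
i=5 'a': node 6→5 (via fail)
i=6 'a': node 5→5 (via fail)
i=7 'a': node 5→5 (via fail)
i=8 'b': node 5→6
i=9 'c': node 6→7
i=10 'b': node 7→8  → match P1@[7:10],P2@[8:10]
i=11 'a': node 8→5 (via fail)
i=12 'a': node 5→5 (via fail)
i=13 'a': node 5→5 (via fail)
i=14 'b': node 5→6
i=15 'c': node 6→7
i=16 'b': node 7→8  → match P1@[13:16],P2@[14:16]
i=17 'd': node 8→1 (via fail)
i=18 'c': node 1→2
i=19 'c': node 2→0 (via fail)
i=20 'a': node 0→5
i=21 'c': node 5→0 (via fail)
i=22 'b': node 0→9
i=23 'd': node 9→1 (via fail)
i=24 'c': node 1→2
i=25 'd': node 2→3
i=26 'c': node 3→4  → match P0@[23:26]
i=27 'c': node 4→0 (via fail)
i=28 'd': node 0→1
i=29 'd': node 1→1 (via fail)
i=30 'a': node 1→5 (via fail)
i=31 'a': node 5→5 (via fail)
i=32 'b': node 5→6
i=33 'c': node 6→7
i=34 'b': node 7→8  → match P1@[31:34],P2@[32:34]
i=35 'b': node 8→9 (via fail)
i=36 'c': node 9→10
i=37 'a': node 10→5 (via fail)
i=38 'a': node 5→5 (via fail)
i=39 'b': node 5→6
i=40 'c': node 6→7
i=41 'b': node 7→8  → match P1@[38:41],P2@[39:41]
i=42 'c': node 8→10 (via fail)
i=43 'd': node 10→1 (via fail)
i=44 'c': node 1→2
i=45 'd': node 2→3
i=46 'c': node 3→4  → match P0@[43:46]
i=47 'a': node 4→5 (via fail)
i=48 'd': node 5→1 (via fail)
i=49 'c': node 1→2
i=50 'd': node 2→3
i=51 'c': node 3→4  → match P0@[48:51]
i=52 'd': node 4→3 (via fail)
i=53 'c': node 3→4  → match P0@[50:53]
i=54 'd': node 4→3 (via fail)
i=55 'c': node 3→4  → match P0@[52:55]
i=56 'd': node 4→3 (via fail)
i=57 'd': node 3→1 (via fail)
i=58 'c': node 1→2
i=59 'd': node 2→3
i=60 'c': node 3→4  → match P0@[57:60]
i=61 'd': node 4→3 (via fail)
i=62 'c': node 3→4  → match P0@[59:62]
i=63 'd': node 4→3 (via fail)
i=64 'c': node 3→4  → match P0@[61:64]
i=65 'd': node 4→3 (via fail)
i=66 'b': node 3→9 (via fail)
i=67 'a': node 9→5 (via fail)
i=68 'b': node 5→6
i=69 'c': node 6→7

All matches (sorted): [[2,2],[10,1],[10,2],[16,1],[16,2],[26,0],[34,1],[34,2],[41,1],[41,2],[46,0],[51,0],[53,0],[55,0],[60,0],[62,0],[64,0]]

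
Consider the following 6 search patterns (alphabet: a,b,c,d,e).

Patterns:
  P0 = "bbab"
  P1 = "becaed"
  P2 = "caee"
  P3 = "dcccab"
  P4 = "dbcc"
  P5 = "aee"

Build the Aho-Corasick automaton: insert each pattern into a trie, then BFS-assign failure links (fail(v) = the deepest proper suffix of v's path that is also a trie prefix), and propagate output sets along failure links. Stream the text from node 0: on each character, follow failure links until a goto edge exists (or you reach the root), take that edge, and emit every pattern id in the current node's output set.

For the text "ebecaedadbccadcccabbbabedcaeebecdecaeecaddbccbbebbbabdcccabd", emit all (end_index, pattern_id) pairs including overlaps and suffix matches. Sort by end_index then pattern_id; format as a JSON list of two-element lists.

Construct AC machine:
Trie nodes:
  0='ε' goto a→23 b→1 c→10 d→14
  1='b' goto b→2 e→5
  2='bb' goto a→3
  3='bba' goto b→4
  4='bbab' goto ·  ←P0
  5='be' goto c→6
  6='bec' goto a→7
  7='beca' goto e→8
  8='becae' goto d→9
  9='becaed' goto ·  ←P1
  10='c' goto a→11
  11='ca' goto e→12
  12='cae' goto e→13
  13='caee' goto ·  ←P2
  14='d' goto b→20 c→15
  15='dc' goto c→16
  16='dcc' goto c→17
  17='dccc' goto a→18
  18='dccca' goto b→19
  19='dcccab' goto ·  ←P3
  20='db' goto c→21
  21='dbc' goto c→22
  22='dbcc' goto ·  ←P4
  23='a' goto e→24
  24='ae' goto e→25
  25='aee' goto ·  ←P5

Failure links (BFS by depth):
  n1('b'): parent n0 fail=0; on 'b' 0 → fail=0;  out ∅∪∅=∅
  n10('c'): parent n0 fail=0; on 'c' 0 → fail=0;  out ∅∪∅=∅
  n14('d'): parent n0 fail=0; on 'd' 0 → fail=0;  out ∅∪∅=∅
  n23('a'): parent n0 fail=0; on 'a' 0 → fail=0;  out ∅∪∅=∅
  n2('bb'): parent n1 fail=0; on 'b' 0 → fail=1;  out ∅∪∅=∅
  n5('be'): parent n1 fail=0; on 'e' 0 → fail=0;  out ∅∪∅=∅
  n11('ca'): parent n10 fail=0; on 'a' 0 → fail=23;  out ∅∪∅=∅
  n15('dc'): parent n14 fail=0; on 'c' 0 → fail=10;  out ∅∪∅=∅
  n20('db'): parent n14 fail=0; on 'b' 0 → fail=1;  out ∅∪∅=∅
  n24('ae'): parent n23 fail=0; on 'e' 0 → fail=0;  out ∅∪∅=∅
  n3('bba'): parent n2 fail=1; on 'a' 1→0 → fail=23;  out ∅∪∅=∅
  n6('bec'): parent n5 fail=0; on 'c' 0 → fail=10;  out ∅∪∅=∅
  n12('cae'): parent n11 fail=23; on 'e' 23 → fail=24;  out ∅∪∅=∅
  n16('dcc'): parent n15 fail=10; on 'c' 10→0 → fail=10;  out ∅∪∅=∅
  n21('dbc'): parent n20 fail=1; on 'c' 1→0 → fail=10;  out ∅∪∅=∅
  n25('aee'): parent n24 fail=0; on 'e' 0 → fail=0;  out {5}∪∅={5}
  n4('bbab'): parent n3 fail=23; on 'b' 23→0 → fail=1;  out {0}∪∅={0}
  n7('beca'): parent n6 fail=10; on 'a' 10 → fail=11;  out ∅∪∅=∅
  n13('caee'): parent n12 fail=24; on 'e' 24 → fail=25;  out {2}∪{5}={2,5}
  n17('dccc'): parent n16 fail=10; on 'c' 10→0 → fail=10;  out ∅∪∅=∅
  n22('dbcc'): parent n21 fail=10; on 'c' 10→0 → fail=10;  out {4}∪∅={4}
  n8('becae'): parent n7 fail=11; on 'e' 11 → fail=12;  out ∅∪∅=∅
  n18('dccca'): parent n17 fail=10; on 'a' 10 → fail=11;  out ∅∪∅=∅
  n9('becaed'): parent n8 fail=12; on 'd' 12→24→0 → fail=14;  out {1}∪∅={1}
  n19('dcccab'): parent n18 fail=11; on 'b' 11→23→0 → fail=1;  out {3}∪∅={3}

Text stream:
[0] read 'e'  n0⇒n0
[1] read 'b'  n0⇒n1
[2] read 'e'  n1⇒n5
[3] read 'c'  n5⇒n6
[4] read 'a'  n6⇒n7
[5] read 'e'  n7⇒n8
[6] read 'd'  n8⇒n9  → match P1@[1:6]
[7] read 'a'  n9⇒n23 (via fail)
[8] read 'd'  n23⇒n14 (via fail)
[9] read 'b'  n14⇒n20
[10] read 'c'  n20⇒n21
[11] read 'c'  n21⇒n22  → match P4@[8:11]
[12] read 'a'  n22⇒n11 (via fail)
[13] read 'd'  n11⇒n14 (via fail)
[14] read 'c'  n14⇒n15
[15] read 'c'  n15⇒n16
[16] read 'c'  n16⇒n17
[17] read 'a'  n17⇒n18
[18] read 'b'  n18⇒n19  → match P3@[13:18]
[19] read 'b'  n19⇒n2 (via fail)
[20] read 'b'  n2⇒n2 (via fail)
[21] read 'a'  n2⇒n3
[22] read 'b'  n3⇒n4  → match P0@[19:22]
[23] read 'e'  n4⇒n5 (via fail)
[24] read 'd'  n5⇒n14 (via fail)
[25] read 'c'  n14⇒n15
[26] read 'a'  n15⇒n11 (via fail)
[27] read 'e'  n11⇒n12
[28] read 'e'  n12⇒n13  → match P2@[25:28],P5@[26:28]
[29] read 'b'  n13⇒n1 (via fail)
[30] read 'e'  n1⇒n5
[31] read 'c'  n5⇒n6
[32] read 'd'  n6⇒n14 (via fail)
[33] read 'e'  n14⇒n0 (via fail)
[34] read 'c'  n0⇒n10
[35] read 'a'  n10⇒n11
[36] read 'e'  n11⇒n12
[37] read 'e'  n12⇒n13  → match P2@[34:37],P5@[35:37]
[38] read 'c'  n13⇒n10 (via fail)
[39] read 'a'  n10⇒n11
[40] read 'd'  n11⇒n14 (via fail)
[41] read 'd'  n14⇒n14 (via fail)
[42] read 'b'  n14⇒n20
[43] read 'c'  n20⇒n21
[44] read 'c'  n21⇒n22  → match P4@[41:44]
[45] read 'b'  n22⇒n1 (via fail)
[46] read 'b'  n1⇒n2
[47] read 'e'  n2⇒n5 (via fail)
[48] read 'b'  n5⇒n1 (via fail)
[49] read 'b'  n1⇒n2
[50] read 'b'  n2⇒n2 (via fail)
[51] read 'a'  n2⇒n3
[52] read 'b'  n3⇒n4  → match P0@[49:52]
[53] read 'd'  n4⇒n14 (via fail)
[54] read 'c'  n14⇒n15
[55] read 'c'  n15⇒n16
[56] read 'c'  n16⇒n17
[57] read 'a'  n17⇒n18
[58] read 'b'  n18⇒n19  → match P3@[53:58]
[59] read 'd'  n19⇒n14 (via fail)

All matches (sorted): [[6,1],[11,4],[18,3],[22,0],[28,2],[28,5],[37,2],[37,5],[44,4],[52,0],[58,3]]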